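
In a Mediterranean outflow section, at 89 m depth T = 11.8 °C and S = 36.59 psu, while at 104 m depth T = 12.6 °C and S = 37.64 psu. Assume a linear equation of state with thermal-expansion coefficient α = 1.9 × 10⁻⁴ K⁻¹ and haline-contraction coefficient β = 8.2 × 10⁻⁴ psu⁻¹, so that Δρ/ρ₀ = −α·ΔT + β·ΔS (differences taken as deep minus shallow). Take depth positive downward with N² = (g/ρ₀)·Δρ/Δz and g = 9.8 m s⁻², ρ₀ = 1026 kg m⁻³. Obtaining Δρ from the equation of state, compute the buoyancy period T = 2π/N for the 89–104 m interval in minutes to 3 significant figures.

ΔT = +0.8 K, ΔS = +1.05 psu (deep − shallow).
Δρ/ρ₀ = −αΔT + βΔS = -1.52 × 10⁻⁴ + 8.61 × 10⁻⁴ = 7.09 × 10⁻⁴, so Δρ ≈ 0.7274 kg m⁻³.
N² = (g/ρ₀)·Δρ/Δz = g·(Δρ/ρ₀)/Δz = 9.8 × 7.09 × 10⁻⁴ / 15 = 4.6321 × 10⁻⁴ s⁻².
N = √(4.6321 × 10⁻⁴) = 0.021522 rad s⁻¹ → T = 2π/N = 291.94 s = 4.8657 min ≈ 4.87 min.

4.87 min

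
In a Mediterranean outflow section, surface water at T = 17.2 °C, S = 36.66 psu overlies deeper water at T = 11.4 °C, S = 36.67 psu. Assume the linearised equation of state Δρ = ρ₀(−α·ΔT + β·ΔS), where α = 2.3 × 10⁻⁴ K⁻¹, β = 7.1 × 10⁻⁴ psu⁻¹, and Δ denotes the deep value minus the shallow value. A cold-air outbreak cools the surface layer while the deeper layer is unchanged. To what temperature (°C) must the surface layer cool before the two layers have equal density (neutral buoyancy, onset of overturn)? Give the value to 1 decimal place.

11.4 °C

Neutral buoyancy requires Δρ = 0, i.e. −α(T_deep − T_surf′) + β(S_deep − S_surf) = 0.
T_surf′ = T_deep − (β/α)·ΔS = 11.4 − (7.1 × 10⁻⁴/2.3 × 10⁻⁴)·(+0.01) = 11.369 °C.
Cooling required: 17.2 − (11.369) = 5.831 °C.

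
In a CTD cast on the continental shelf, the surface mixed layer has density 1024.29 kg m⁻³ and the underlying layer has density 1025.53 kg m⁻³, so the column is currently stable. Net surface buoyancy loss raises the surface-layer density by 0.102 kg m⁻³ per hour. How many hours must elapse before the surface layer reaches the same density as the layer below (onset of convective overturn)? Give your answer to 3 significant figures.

Density deficit of the surface layer: 1025.53 − 1024.29 = 1.24 kg m⁻³.
Required change = 1.24 / 0.102 = 12.2 hours.

12.2 hours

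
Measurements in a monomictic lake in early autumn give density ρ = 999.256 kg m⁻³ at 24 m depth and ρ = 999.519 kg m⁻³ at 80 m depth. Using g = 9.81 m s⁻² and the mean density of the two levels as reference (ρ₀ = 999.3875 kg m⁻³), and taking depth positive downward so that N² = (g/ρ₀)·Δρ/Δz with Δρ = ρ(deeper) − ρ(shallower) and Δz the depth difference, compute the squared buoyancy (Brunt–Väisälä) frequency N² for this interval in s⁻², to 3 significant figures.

4.61 × 10⁻⁵ s⁻²

Δρ = 999.519 − 999.256 = 0.263 kg m⁻³ over Δz = 80 − 24 = 56 m.
N² = (9.81/999.3875) × (0.263/56) = 4.6100 × 10⁻⁵ s⁻² ≈ 4.61 × 10⁻⁵ s⁻².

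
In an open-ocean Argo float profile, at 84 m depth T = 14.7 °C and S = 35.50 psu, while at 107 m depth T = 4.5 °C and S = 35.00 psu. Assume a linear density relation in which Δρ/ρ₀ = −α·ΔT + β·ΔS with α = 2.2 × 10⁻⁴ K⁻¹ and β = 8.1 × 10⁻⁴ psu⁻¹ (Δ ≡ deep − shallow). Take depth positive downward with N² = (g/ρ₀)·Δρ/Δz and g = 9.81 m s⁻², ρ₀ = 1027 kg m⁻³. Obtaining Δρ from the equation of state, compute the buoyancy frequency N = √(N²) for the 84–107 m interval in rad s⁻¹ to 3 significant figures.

0.0280 rad s⁻¹

ΔT = -10.2 K, ΔS = -0.50 psu (deep − shallow).
Δρ/ρ₀ = −αΔT + βΔS = 2.244 × 10⁻³ − 4.05 × 10⁻⁴ = 1.839 × 10⁻³, so Δρ ≈ 1.889 kg m⁻³.
N² = (g/ρ₀)·Δρ/Δz = g·(Δρ/ρ₀)/Δz = 9.81 × 1.839 × 10⁻³ / 23 = 7.8437 × 10⁻⁴ s⁻².
N = √(7.8437 × 10⁻⁴) = 0.028007 rad s⁻¹ ≈ 0.0280 rad s⁻¹.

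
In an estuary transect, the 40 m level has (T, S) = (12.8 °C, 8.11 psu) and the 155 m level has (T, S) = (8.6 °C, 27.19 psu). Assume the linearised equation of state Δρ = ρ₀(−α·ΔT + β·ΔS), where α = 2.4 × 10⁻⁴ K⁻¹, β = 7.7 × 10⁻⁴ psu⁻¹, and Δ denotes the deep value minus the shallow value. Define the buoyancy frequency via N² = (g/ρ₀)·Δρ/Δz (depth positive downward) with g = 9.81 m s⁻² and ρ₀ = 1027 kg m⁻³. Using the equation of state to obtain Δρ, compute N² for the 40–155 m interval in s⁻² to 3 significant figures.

1.34 × 10⁻³ s⁻²

ΔT = -4.2 K, ΔS = +19.08 psu (deep − shallow).
Δρ/ρ₀ = −αΔT + βΔS = 1.008 × 10⁻³ + 0.0146916 = 0.0156996, so Δρ ≈ 16.12 kg m⁻³.
N² = (g/ρ₀)·Δρ/Δz = g·(Δρ/ρ₀)/Δz = 9.81 × 0.0156996 / 115 = 1.3392 × 10⁻³ s⁻² ≈ 1.34 × 10⁻³ s⁻².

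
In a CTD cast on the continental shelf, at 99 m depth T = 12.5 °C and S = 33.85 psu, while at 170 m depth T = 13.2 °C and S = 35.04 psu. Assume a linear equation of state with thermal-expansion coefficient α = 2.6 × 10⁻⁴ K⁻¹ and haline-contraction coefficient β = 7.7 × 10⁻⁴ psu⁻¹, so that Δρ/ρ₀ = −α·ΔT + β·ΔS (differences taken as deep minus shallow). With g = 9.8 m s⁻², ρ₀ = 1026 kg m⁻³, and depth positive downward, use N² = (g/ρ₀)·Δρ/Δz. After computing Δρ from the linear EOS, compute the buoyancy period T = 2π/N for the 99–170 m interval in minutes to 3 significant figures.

ΔT = +0.7 K, ΔS = +1.19 psu (deep − shallow).
Δρ/ρ₀ = −αΔT + βΔS = -1.82 × 10⁻⁴ + 9.163 × 10⁻⁴ = 7.343 × 10⁻⁴, so Δρ ≈ 0.7534 kg m⁻³.
N² = (g/ρ₀)·Δρ/Δz = g·(Δρ/ρ₀)/Δz = 9.8 × 7.343 × 10⁻⁴ / 71 = 1.0135 × 10⁻⁴ s⁻².
N = √(1.0135 × 10⁻⁴) = 0.010067 rad s⁻¹ → T = 2π/N = 624.14 s = 10.402 min ≈ 10.4 min.

10.4 min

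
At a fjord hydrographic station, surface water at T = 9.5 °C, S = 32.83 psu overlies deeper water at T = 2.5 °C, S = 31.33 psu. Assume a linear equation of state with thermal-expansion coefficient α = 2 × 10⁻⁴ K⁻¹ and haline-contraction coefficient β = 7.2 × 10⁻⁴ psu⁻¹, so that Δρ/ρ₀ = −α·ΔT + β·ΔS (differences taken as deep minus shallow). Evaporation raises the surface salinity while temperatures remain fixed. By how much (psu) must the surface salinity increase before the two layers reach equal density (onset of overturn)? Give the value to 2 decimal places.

Neutral buoyancy requires −α(T_deep − T_surf) + β(S_deep − S_surf′) = 0.
S_surf′ = S_deep − (α/β)·ΔT = 31.33 − (2 × 10⁻⁴/7.2 × 10⁻⁴)·(-7.0) = 33.2744 psu.
Increase required: 33.2744 − 32.83 = 0.4444 psu.

0.44 psu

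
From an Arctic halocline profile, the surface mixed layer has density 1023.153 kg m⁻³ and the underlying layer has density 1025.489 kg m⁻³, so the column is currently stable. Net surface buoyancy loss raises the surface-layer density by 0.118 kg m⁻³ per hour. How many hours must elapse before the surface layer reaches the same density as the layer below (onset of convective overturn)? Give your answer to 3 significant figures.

Density deficit of the surface layer: 1025.489 − 1023.153 = 2.336 kg m⁻³.
Required change = 2.336 / 0.118 = 19.8 hours.

19.8 hours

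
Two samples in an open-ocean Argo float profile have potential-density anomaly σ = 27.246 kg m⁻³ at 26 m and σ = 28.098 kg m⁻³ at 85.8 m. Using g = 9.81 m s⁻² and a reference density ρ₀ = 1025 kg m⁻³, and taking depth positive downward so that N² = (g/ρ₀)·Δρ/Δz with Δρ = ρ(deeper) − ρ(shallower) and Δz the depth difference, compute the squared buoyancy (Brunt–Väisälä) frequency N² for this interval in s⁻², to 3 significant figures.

1.36 × 10⁻⁴ s⁻²

Δρ = 1028.098 − 1027.246 = 0.852 kg m⁻³ over Δz = 85.8 − 26 = 59.8 m.
N² = (9.81/1025) × (0.852/59.8) = 1.3636 × 10⁻⁴ s⁻² ≈ 1.36 × 10⁻⁴ s⁻².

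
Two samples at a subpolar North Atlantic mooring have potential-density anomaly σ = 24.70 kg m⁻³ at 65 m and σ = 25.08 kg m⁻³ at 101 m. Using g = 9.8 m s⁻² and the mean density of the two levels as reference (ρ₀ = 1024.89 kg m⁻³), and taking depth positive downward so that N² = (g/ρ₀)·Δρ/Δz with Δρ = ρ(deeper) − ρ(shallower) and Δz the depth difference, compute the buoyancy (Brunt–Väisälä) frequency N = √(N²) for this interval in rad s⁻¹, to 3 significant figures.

Δρ = 1025.08 − 1024.70 = 0.38 kg m⁻³ over Δz = 101 − 65 = 36 m.
N² = (9.8/1024.89) × (0.38/36) = 1.0093 × 10⁻⁴ s⁻².
N = √(1.0093 × 10⁻⁴) = 0.010046 rad s⁻¹ ≈ 0.0100 rad s⁻¹.

0.0100 rad s⁻¹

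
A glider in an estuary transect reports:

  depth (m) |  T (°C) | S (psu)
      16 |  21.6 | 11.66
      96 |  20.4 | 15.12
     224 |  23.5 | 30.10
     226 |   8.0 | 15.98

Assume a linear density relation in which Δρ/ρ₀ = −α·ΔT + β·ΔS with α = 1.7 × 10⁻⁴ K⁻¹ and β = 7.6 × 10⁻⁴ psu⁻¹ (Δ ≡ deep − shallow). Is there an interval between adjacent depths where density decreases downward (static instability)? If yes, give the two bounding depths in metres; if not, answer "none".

224–226 m

Evaluate Δρ/ρ₀ = −αΔT + βΔS across each adjacent pair:
  16–96 m: −αΔT+βΔS = −(1.7 × 10⁻⁴)(-1.2)+(7.6 × 10⁻⁴)(+3.46) = 2.8 × 10⁻³ → stable
  96–224 m: −αΔT+βΔS = −(1.7 × 10⁻⁴)(+3.1)+(7.6 × 10⁻⁴)(+14.98) = 0.011 → stable
  224–226 m: −αΔT+βΔS = −(1.7 × 10⁻⁴)(-15.5)+(7.6 × 10⁻⁴)(-14.12) = -8.1 × 10⁻³ → UNSTABLE
The 224–226 m interval has Δρ < 0: lighter water underlies denser water.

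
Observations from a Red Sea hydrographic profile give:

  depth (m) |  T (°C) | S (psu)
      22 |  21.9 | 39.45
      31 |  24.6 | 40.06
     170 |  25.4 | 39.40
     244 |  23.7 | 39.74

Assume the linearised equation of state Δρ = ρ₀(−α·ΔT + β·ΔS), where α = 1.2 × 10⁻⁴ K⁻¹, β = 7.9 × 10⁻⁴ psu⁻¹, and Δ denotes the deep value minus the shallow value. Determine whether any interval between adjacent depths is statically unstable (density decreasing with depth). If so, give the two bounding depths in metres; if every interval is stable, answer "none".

Evaluate Δρ/ρ₀ = −αΔT + βΔS across each adjacent pair:
  22–31 m: −αΔT+βΔS = −(1.2 × 10⁻⁴)(+2.7)+(7.9 × 10⁻⁴)(+0.61) = 1.6 × 10⁻⁴ → stable
  31–170 m: −αΔT+βΔS = −(1.2 × 10⁻⁴)(+0.8)+(7.9 × 10⁻⁴)(-0.66) = -6.2 × 10⁻⁴ → UNSTABLE
  170–244 m: −αΔT+βΔS = −(1.2 × 10⁻⁴)(-1.7)+(7.9 × 10⁻⁴)(+0.34) = 4.7 × 10⁻⁴ → stable
The 31–170 m interval has Δρ < 0: lighter water underlies denser water.

31–170 m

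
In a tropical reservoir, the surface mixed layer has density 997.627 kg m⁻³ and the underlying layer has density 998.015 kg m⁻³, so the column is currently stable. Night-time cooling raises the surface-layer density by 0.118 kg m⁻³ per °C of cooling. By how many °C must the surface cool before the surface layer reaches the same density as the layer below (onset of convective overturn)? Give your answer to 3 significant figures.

3.29 °C

Density deficit of the surface layer: 998.015 − 997.627 = 0.388 kg m⁻³.
Required change = 0.388 / 0.118 = 3.29 °C.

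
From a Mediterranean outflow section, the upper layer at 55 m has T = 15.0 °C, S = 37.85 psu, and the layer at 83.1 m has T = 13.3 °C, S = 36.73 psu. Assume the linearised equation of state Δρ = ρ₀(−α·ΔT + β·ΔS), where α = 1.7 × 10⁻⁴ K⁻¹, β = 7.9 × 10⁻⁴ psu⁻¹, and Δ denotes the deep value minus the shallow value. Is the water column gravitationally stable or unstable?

ΔT = 13.3 − 15.0 = -1.7 K and ΔS = 36.73 − 37.85 = -1.12 psu (deep − shallow).
−αΔT = 2.89 × 10⁻⁴; βΔS = -8.848 × 10⁻⁴; sum Δρ/ρ₀ = -5.958 × 10⁻⁴.
Δρ/ρ₀ < 0, so Δρ < 0: deeper water is lighter → statically unstable; the column would overturn.

unstable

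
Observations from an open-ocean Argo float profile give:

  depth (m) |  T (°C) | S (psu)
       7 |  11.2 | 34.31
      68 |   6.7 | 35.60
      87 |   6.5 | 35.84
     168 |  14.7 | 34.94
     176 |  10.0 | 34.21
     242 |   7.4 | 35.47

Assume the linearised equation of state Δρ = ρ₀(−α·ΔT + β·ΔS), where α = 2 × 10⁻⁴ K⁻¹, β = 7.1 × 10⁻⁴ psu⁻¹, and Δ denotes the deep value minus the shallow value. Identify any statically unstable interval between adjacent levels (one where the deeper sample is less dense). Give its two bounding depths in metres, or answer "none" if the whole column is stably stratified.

87–168 m

Evaluate Δρ/ρ₀ = −αΔT + βΔS across each adjacent pair:
  7–68 m: −αΔT+βΔS = −(2 × 10⁻⁴)(-4.5)+(7.1 × 10⁻⁴)(+1.29) = 1.8 × 10⁻³ → stable
  68–87 m: −αΔT+βΔS = −(2 × 10⁻⁴)(-0.2)+(7.1 × 10⁻⁴)(+0.24) = 2.1 × 10⁻⁴ → stable
  87–168 m: −αΔT+βΔS = −(2 × 10⁻⁴)(+8.2)+(7.1 × 10⁻⁴)(-0.90) = -2.3 × 10⁻³ → UNSTABLE
  168–176 m: −αΔT+βΔS = −(2 × 10⁻⁴)(-4.7)+(7.1 × 10⁻⁴)(-0.73) = 4.2 × 10⁻⁴ → stable
  176–242 m: −αΔT+βΔS = −(2 × 10⁻⁴)(-2.6)+(7.1 × 10⁻⁴)(+1.26) = 1.4 × 10⁻³ → stable
The 87–168 m interval has Δρ < 0: lighter water underlies denser water.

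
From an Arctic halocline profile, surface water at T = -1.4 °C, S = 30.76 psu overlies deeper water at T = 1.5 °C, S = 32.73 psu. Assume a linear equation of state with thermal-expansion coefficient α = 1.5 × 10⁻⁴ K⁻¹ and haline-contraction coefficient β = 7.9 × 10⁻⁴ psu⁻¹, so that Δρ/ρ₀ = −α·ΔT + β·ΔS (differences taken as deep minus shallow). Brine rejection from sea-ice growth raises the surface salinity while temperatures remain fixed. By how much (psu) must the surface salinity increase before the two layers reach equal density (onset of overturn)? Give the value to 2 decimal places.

Neutral buoyancy requires −α(T_deep − T_surf) + β(S_deep − S_surf′) = 0.
S_surf′ = S_deep − (α/β)·ΔT = 32.73 − (1.5 × 10⁻⁴/7.9 × 10⁻⁴)·(+2.9) = 32.1794 psu.
Increase required: 32.1794 − 30.76 = 1.4194 psu.

1.42 psu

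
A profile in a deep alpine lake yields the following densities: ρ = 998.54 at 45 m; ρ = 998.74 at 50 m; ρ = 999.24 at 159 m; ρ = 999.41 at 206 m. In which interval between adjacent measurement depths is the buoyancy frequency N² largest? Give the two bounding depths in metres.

Compute the density gradient over each adjacent pair:
  45–50 m: Δρ/Δz = 0.20/5 = 0.040 kg m⁻⁴
  50–159 m: Δρ/Δz = 0.50/109 = 4.6 × 10⁻³ kg m⁻⁴
  159–206 m: Δρ/Δz = 0.17/47 = 3.6 × 10⁻³ kg m⁻⁴
The largest gradient is in the 45–50 m interval — the pycnocline.

45–50 m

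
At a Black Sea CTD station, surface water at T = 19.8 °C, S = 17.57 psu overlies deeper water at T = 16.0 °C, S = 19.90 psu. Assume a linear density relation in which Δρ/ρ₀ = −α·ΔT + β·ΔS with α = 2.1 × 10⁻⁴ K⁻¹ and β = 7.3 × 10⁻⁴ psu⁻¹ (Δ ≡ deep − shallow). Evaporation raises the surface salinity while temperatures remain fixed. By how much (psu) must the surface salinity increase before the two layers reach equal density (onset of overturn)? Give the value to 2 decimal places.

3.42 psu

Neutral buoyancy requires −α(T_deep − T_surf) + β(S_deep − S_surf′) = 0.
S_surf′ = S_deep − (α/β)·ΔT = 19.90 − (2.1 × 10⁻⁴/7.3 × 10⁻⁴)·(-3.8) = 20.9932 psu.
Increase required: 20.9932 − 17.57 = 3.4232 psu.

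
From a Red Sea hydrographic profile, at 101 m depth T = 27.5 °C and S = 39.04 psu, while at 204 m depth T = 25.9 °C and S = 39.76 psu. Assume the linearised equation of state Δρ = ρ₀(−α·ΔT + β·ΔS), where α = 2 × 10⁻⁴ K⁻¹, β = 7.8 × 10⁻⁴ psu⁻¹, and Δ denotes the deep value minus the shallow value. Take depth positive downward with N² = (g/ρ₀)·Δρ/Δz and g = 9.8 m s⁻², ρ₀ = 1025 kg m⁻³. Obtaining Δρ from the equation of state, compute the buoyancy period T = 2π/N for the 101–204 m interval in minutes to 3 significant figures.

11.4 min

ΔT = -1.6 K, ΔS = +0.72 psu (deep − shallow).
Δρ/ρ₀ = −αΔT + βΔS = 3.20 × 10⁻⁴ + 5.616 × 10⁻⁴ = 8.816 × 10⁻⁴, so Δρ ≈ 0.9036 kg m⁻³.
N² = (g/ρ₀)·Δρ/Δz = g·(Δρ/ρ₀)/Δz = 9.8 × 8.816 × 10⁻⁴ / 103 = 8.3880 × 10⁻⁵ s⁻².
N = √(8.3880 × 10⁻⁵) = 9.1586 × 10⁻³ rad s⁻¹ → T = 2π/N = 686.04 s = 11.434 min ≈ 11.4 min.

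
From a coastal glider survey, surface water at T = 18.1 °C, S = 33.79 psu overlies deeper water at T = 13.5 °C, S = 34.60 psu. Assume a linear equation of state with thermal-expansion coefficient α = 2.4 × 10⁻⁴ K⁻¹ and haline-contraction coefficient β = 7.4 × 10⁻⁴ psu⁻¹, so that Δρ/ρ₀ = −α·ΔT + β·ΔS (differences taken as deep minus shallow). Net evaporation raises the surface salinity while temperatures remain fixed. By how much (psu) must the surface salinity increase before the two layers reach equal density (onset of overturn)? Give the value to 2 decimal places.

2.30 psu

Neutral buoyancy requires −α(T_deep − T_surf) + β(S_deep − S_surf′) = 0.
S_surf′ = S_deep − (α/β)·ΔT = 34.60 − (2.4 × 10⁻⁴/7.4 × 10⁻⁴)·(-4.6) = 36.0919 psu.
Increase required: 36.0919 − 33.79 = 2.3019 psu.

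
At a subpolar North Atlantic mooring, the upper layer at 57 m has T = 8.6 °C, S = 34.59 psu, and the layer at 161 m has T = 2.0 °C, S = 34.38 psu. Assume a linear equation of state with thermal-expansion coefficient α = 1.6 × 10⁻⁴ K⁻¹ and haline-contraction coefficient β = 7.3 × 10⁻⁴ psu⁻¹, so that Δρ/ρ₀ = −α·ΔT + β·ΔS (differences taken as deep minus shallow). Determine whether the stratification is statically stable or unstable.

ΔT = 2.0 − 8.6 = -6.6 K and ΔS = 34.38 − 34.59 = -0.21 psu (deep − shallow).
−αΔT = 1.056 × 10⁻³; βΔS = -1.533 × 10⁻⁴; sum Δρ/ρ₀ = 9.027 × 10⁻⁴.
Δρ/ρ₀ > 0, so Δρ > 0: deeper water is denser → statically stable.

stable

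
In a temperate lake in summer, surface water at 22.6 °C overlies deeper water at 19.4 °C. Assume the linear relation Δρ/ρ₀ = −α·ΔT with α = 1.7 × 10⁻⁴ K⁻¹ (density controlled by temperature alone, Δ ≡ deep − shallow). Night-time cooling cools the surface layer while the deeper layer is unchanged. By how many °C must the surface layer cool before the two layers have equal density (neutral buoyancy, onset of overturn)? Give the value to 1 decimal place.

With temperature the only control, equal density requires T_surf′ = T_deep.
T_surf′ = 19.4 °C.
Cooling required: 22.6 − 19.4 = 3.2 °C.

3.2 °C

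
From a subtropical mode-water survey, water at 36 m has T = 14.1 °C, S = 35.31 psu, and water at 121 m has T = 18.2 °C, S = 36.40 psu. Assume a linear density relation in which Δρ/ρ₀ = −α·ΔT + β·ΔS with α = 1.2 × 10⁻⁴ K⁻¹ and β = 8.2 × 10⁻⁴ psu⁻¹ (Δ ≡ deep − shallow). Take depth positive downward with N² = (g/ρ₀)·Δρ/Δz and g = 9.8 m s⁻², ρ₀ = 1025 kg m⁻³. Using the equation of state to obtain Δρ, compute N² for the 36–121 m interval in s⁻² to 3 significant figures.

4.63 × 10⁻⁵ s⁻²

ΔT = +4.1 K, ΔS = +1.09 psu (deep − shallow).
Δρ/ρ₀ = −αΔT + βΔS = -4.92 × 10⁻⁴ + 8.938 × 10⁻⁴ = 4.018 × 10⁻⁴, so Δρ ≈ 0.4118 kg m⁻³.
N² = (g/ρ₀)·Δρ/Δz = g·(Δρ/ρ₀)/Δz = 9.8 × 4.018 × 10⁻⁴ / 85 = 4.6325 × 10⁻⁵ s⁻² ≈ 4.63 × 10⁻⁵ s⁻².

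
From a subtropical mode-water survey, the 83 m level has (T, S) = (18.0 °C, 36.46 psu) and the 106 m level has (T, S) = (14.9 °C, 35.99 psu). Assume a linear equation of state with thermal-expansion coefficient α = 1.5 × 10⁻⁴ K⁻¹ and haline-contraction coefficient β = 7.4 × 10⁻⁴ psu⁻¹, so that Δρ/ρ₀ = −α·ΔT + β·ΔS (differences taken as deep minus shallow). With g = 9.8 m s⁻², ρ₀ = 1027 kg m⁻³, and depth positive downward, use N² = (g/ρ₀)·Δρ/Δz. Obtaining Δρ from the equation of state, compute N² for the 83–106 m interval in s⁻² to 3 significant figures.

ΔT = -3.1 K, ΔS = -0.47 psu (deep − shallow).
Δρ/ρ₀ = −αΔT + βΔS = 4.65 × 10⁻⁴ − 3.478 × 10⁻⁴ = 1.172 × 10⁻⁴, so Δρ ≈ 0.1204 kg m⁻³.
N² = (g/ρ₀)·Δρ/Δz = g·(Δρ/ρ₀)/Δz = 9.8 × 1.172 × 10⁻⁴ / 23 = 4.9937 × 10⁻⁵ s⁻² ≈ 4.99 × 10⁻⁵ s⁻².

4.99 × 10⁻⁵ s⁻²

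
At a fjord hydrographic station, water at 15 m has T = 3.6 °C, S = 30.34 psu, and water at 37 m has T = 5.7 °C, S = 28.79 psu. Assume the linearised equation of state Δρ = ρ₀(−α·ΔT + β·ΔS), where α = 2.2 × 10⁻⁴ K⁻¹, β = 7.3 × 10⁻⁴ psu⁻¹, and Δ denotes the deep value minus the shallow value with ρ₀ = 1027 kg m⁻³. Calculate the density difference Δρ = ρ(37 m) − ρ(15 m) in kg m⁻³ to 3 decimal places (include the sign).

-1.637 kg m⁻³

ΔT = +2.1 K, ΔS = -1.55 psu (deep − shallow).
Δρ/ρ₀ = −(2.2 × 10⁻⁴)(+2.1) + (7.3 × 10⁻⁴)(-1.55) = -1.5935 × 10⁻³.
Δρ = 1027 × (-1.5935 × 10⁻³) = -1.637 kg m⁻³.
Negative Δρ: lighter below, statically unstable.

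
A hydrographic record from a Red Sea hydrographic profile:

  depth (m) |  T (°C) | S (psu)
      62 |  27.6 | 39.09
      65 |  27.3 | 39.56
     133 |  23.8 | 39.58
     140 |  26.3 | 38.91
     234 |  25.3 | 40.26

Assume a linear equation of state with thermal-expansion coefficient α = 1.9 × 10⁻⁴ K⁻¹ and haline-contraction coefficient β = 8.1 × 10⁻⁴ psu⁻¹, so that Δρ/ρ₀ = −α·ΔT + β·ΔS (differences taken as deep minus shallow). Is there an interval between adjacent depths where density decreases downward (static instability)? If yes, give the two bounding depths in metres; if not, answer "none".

Evaluate Δρ/ρ₀ = −αΔT + βΔS across each adjacent pair:
  62–65 m: −αΔT+βΔS = −(1.9 × 10⁻⁴)(-0.3)+(8.1 × 10⁻⁴)(+0.47) = 4.4 × 10⁻⁴ → stable
  65–133 m: −αΔT+βΔS = −(1.9 × 10⁻⁴)(-3.5)+(8.1 × 10⁻⁴)(+0.02) = 6.8 × 10⁻⁴ → stable
  133–140 m: −αΔT+βΔS = −(1.9 × 10⁻⁴)(+2.5)+(8.1 × 10⁻⁴)(-0.67) = -1.0 × 10⁻³ → UNSTABLE
  140–234 m: −αΔT+βΔS = −(1.9 × 10⁻⁴)(-1.0)+(8.1 × 10⁻⁴)(+1.35) = 1.3 × 10⁻³ → stable
The 133–140 m interval has Δρ < 0: lighter water underlies denser water.

133–140 m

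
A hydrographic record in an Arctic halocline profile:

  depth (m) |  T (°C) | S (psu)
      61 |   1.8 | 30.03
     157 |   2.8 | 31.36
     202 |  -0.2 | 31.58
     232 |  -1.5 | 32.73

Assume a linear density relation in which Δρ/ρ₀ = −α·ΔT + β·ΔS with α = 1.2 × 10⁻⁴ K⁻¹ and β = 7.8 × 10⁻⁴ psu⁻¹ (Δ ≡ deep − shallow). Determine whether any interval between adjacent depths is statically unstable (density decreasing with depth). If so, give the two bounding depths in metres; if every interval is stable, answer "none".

Evaluate Δρ/ρ₀ = −αΔT + βΔS across each adjacent pair:
  61–157 m: −αΔT+βΔS = −(1.2 × 10⁻⁴)(+1.0)+(7.8 × 10⁻⁴)(+1.33) = 9.2 × 10⁻⁴ → stable
  157–202 m: −αΔT+βΔS = −(1.2 × 10⁻⁴)(-3.0)+(7.8 × 10⁻⁴)(+0.22) = 5.3 × 10⁻⁴ → stable
  202–232 m: −αΔT+βΔS = −(1.2 × 10⁻⁴)(-1.3)+(7.8 × 10⁻⁴)(+1.15) = 1.1 × 10⁻³ → stable
Every interval has Δρ > 0: the column is stably stratified throughout.

none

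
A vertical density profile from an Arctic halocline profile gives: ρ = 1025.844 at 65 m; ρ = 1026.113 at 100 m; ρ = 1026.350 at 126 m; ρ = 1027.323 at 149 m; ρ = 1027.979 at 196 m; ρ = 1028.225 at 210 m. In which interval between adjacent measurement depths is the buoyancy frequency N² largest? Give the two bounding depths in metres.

126–149 m

Compute the density gradient over each adjacent pair:
  65–100 m: Δρ/Δz = 0.269/35 = 7.7 × 10⁻³ kg m⁻⁴
  100–126 m: Δρ/Δz = 0.237/26 = 9.1 × 10⁻³ kg m⁻⁴
  126–149 m: Δρ/Δz = 0.973/23 = 0.042 kg m⁻⁴
  149–196 m: Δρ/Δz = 0.656/47 = 0.014 kg m⁻⁴
  196–210 m: Δρ/Δz = 0.246/14 = 0.018 kg m⁻⁴
The largest gradient is in the 126–149 m interval — the pycnocline.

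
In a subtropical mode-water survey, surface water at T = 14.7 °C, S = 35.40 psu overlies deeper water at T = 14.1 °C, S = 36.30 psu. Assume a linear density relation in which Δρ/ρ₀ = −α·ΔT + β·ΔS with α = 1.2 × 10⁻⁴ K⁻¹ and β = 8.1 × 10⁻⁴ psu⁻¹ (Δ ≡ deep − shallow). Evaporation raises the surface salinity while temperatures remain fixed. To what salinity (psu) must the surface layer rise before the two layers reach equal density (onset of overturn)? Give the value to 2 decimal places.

36.39 psu

Neutral buoyancy requires −α(T_deep − T_surf) + β(S_deep − S_surf′) = 0.
S_surf′ = S_deep − (α/β)·ΔT = 36.30 − (1.2 × 10⁻⁴/8.1 × 10⁻⁴)·(-0.6) = 36.3889 psu.
Increase required: 36.3889 − 35.40 = 0.9889 psu.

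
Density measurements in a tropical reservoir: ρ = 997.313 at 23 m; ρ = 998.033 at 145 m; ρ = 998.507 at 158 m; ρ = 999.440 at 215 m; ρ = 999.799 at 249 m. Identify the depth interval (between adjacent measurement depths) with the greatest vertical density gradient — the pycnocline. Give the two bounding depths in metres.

145–158 m

Compute the density gradient over each adjacent pair:
  23–145 m: Δρ/Δz = 0.720/122 = 5.9 × 10⁻³ kg m⁻⁴
  145–158 m: Δρ/Δz = 0.474/13 = 0.036 kg m⁻⁴
  158–215 m: Δρ/Δz = 0.933/57 = 0.016 kg m⁻⁴
  215–249 m: Δρ/Δz = 0.359/34 = 0.011 kg m⁻⁴
The largest gradient is in the 145–158 m interval — the pycnocline.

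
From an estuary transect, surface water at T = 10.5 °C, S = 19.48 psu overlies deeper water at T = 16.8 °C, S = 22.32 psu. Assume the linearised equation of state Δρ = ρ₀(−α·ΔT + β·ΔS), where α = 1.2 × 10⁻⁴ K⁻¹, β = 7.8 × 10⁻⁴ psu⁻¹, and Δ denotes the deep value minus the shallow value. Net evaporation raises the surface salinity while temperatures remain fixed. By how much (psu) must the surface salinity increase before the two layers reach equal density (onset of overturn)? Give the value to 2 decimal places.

1.87 psu

Neutral buoyancy requires −α(T_deep − T_surf) + β(S_deep − S_surf′) = 0.
S_surf′ = S_deep − (α/β)·ΔT = 22.32 − (1.2 × 10⁻⁴/7.8 × 10⁻⁴)·(+6.3) = 21.3508 psu.
Increase required: 21.3508 − 19.48 = 1.8708 psu.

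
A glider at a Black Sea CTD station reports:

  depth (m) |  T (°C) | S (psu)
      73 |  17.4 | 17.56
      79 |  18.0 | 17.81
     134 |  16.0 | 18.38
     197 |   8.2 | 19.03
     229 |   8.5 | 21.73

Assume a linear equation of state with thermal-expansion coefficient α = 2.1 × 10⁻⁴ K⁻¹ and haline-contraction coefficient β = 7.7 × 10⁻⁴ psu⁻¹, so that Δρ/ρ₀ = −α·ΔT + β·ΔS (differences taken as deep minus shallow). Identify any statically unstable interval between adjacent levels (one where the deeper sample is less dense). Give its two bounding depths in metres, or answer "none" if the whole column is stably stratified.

none

Evaluate Δρ/ρ₀ = −αΔT + βΔS across each adjacent pair:
  73–79 m: −αΔT+βΔS = −(2.1 × 10⁻⁴)(+0.6)+(7.7 × 10⁻⁴)(+0.25) = 6.6 × 10⁻⁵ → stable
  79–134 m: −αΔT+βΔS = −(2.1 × 10⁻⁴)(-2.0)+(7.7 × 10⁻⁴)(+0.57) = 8.6 × 10⁻⁴ → stable
  134–197 m: −αΔT+βΔS = −(2.1 × 10⁻⁴)(-7.8)+(7.7 × 10⁻⁴)(+0.65) = 2.1 × 10⁻³ → stable
  197–229 m: −αΔT+βΔS = −(2.1 × 10⁻⁴)(+0.3)+(7.7 × 10⁻⁴)(+2.70) = 2.0 × 10⁻³ → stable
Every interval has Δρ > 0: the column is stably stratified throughout.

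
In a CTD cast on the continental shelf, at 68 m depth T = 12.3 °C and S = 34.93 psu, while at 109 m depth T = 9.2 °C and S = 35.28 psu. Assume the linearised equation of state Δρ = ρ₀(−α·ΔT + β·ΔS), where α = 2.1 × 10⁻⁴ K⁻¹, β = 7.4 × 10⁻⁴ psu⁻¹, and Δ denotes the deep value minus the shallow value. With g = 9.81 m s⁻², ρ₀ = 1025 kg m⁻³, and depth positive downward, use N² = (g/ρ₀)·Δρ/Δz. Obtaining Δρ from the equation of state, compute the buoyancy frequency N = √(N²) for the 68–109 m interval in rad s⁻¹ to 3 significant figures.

ΔT = -3.1 K, ΔS = +0.35 psu (deep − shallow).
Δρ/ρ₀ = −αΔT + βΔS = 6.51 × 10⁻⁴ + 2.59 × 10⁻⁴ = 9.10 × 10⁻⁴, so Δρ ≈ 0.9327 kg m⁻³.
N² = (g/ρ₀)·Δρ/Δz = g·(Δρ/ρ₀)/Δz = 9.81 × 9.10 × 10⁻⁴ / 41 = 2.1773 × 10⁻⁴ s⁻².
N = √(2.1773 × 10⁻⁴) = 0.014756 rad s⁻¹ ≈ 0.0148 rad s⁻¹.

0.0148 rad s⁻¹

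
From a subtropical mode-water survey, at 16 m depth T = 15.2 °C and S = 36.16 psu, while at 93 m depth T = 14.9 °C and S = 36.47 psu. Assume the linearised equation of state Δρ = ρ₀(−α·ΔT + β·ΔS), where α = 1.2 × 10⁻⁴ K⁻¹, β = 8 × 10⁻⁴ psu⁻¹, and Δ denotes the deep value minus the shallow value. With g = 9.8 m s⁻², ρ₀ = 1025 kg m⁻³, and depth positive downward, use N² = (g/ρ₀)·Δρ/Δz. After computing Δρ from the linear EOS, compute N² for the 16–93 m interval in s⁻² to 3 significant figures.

ΔT = -0.3 K, ΔS = +0.31 psu (deep − shallow).
Δρ/ρ₀ = −αΔT + βΔS = 3.60 × 10⁻⁵ + 2.48 × 10⁻⁴ = 2.84 × 10⁻⁴, so Δρ ≈ 0.2911 kg m⁻³.
N² = (g/ρ₀)·Δρ/Δz = g·(Δρ/ρ₀)/Δz = 9.8 × 2.84 × 10⁻⁴ / 77 = 3.6145 × 10⁻⁵ s⁻² ≈ 3.61 × 10⁻⁵ s⁻².

3.61 × 10⁻⁵ s⁻²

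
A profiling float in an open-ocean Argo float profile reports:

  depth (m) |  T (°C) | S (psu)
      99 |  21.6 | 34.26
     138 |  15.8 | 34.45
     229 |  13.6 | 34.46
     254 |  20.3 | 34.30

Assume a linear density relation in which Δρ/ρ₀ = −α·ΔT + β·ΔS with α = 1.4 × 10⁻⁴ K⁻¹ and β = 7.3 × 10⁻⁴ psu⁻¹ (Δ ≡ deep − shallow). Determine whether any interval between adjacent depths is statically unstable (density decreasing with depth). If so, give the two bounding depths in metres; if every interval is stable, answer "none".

Evaluate Δρ/ρ₀ = −αΔT + βΔS across each adjacent pair:
  99–138 m: −αΔT+βΔS = −(1.4 × 10⁻⁴)(-5.8)+(7.3 × 10⁻⁴)(+0.19) = 9.5 × 10⁻⁴ → stable
  138–229 m: −αΔT+βΔS = −(1.4 × 10⁻⁴)(-2.2)+(7.3 × 10⁻⁴)(+0.01) = 3.2 × 10⁻⁴ → stable
  229–254 m: −αΔT+βΔS = −(1.4 × 10⁻⁴)(+6.7)+(7.3 × 10⁻⁴)(-0.16) = -1.1 × 10⁻³ → UNSTABLE
The 229–254 m interval has Δρ < 0: lighter water underlies denser water.

229–254 m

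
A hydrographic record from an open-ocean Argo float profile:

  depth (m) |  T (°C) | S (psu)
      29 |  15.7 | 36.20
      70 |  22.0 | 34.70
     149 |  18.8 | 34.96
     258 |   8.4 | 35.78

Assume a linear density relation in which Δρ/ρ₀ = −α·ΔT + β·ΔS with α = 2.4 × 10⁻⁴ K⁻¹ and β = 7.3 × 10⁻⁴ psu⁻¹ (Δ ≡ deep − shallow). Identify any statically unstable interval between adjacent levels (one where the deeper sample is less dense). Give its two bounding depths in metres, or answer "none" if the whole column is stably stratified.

Evaluate Δρ/ρ₀ = −αΔT + βΔS across each adjacent pair:
  29–70 m: −αΔT+βΔS = −(2.4 × 10⁻⁴)(+6.3)+(7.3 × 10⁻⁴)(-1.50) = -2.6 × 10⁻³ → UNSTABLE
  70–149 m: −αΔT+βΔS = −(2.4 × 10⁻⁴)(-3.2)+(7.3 × 10⁻⁴)(+0.26) = 9.6 × 10⁻⁴ → stable
  149–258 m: −αΔT+βΔS = −(2.4 × 10⁻⁴)(-10.4)+(7.3 × 10⁻⁴)(+0.82) = 3.1 × 10⁻³ → stable
The 29–70 m interval has Δρ < 0: lighter water underlies denser water.

29–70 m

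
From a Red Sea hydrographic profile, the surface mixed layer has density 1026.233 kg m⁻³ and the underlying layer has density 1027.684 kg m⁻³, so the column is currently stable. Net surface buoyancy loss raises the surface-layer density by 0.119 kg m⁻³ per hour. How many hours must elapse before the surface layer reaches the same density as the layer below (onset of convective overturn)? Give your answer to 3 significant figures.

12.2 hours

Density deficit of the surface layer: 1027.684 − 1026.233 = 1.451 kg m⁻³.
Required change = 1.451 / 0.119 = 12.2 hours.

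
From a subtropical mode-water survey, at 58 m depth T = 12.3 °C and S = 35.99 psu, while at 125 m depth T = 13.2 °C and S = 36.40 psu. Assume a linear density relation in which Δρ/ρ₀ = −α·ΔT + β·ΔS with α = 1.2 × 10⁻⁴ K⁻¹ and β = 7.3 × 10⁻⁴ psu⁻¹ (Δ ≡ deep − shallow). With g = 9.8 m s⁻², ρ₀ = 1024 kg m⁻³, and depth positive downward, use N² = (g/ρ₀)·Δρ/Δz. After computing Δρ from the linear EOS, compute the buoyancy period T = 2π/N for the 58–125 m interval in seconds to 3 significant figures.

ΔT = +0.9 K, ΔS = +0.41 psu (deep − shallow).
Δρ/ρ₀ = −αΔT + βΔS = -1.08 × 10⁻⁴ + 2.993 × 10⁻⁴ = 1.913 × 10⁻⁴, so Δρ ≈ 0.1959 kg m⁻³.
N² = (g/ρ₀)·Δρ/Δz = g·(Δρ/ρ₀)/Δz = 9.8 × 1.913 × 10⁻⁴ / 67 = 2.7981 × 10⁻⁵ s⁻².
N = √(2.7981 × 10⁻⁵) = 5.2897 × 10⁻³ rad s⁻¹ → T = 2π/N = 1.1878 × 10³ s ≈ 1.19 × 10³ s.

1.19 × 10³ s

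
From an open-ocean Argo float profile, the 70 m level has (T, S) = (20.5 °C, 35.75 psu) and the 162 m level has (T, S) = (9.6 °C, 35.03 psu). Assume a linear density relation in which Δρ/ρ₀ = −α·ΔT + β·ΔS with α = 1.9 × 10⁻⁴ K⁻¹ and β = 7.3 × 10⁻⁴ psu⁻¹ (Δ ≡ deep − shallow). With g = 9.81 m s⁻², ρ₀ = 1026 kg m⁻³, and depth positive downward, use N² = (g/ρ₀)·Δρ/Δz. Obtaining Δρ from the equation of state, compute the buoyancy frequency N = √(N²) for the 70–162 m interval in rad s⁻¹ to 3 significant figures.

0.0128 rad s⁻¹

ΔT = -10.9 K, ΔS = -0.72 psu (deep − shallow).
Δρ/ρ₀ = −αΔT + βΔS = 2.071 × 10⁻³ − 5.256 × 10⁻⁴ = 1.5454 × 10⁻³, so Δρ ≈ 1.586 kg m⁻³.
N² = (g/ρ₀)·Δρ/Δz = g·(Δρ/ρ₀)/Δz = 9.81 × 1.5454 × 10⁻³ / 92 = 1.6479 × 10⁻⁴ s⁻².
N = √(1.6479 × 10⁻⁴) = 0.012837 rad s⁻¹ ≈ 0.0128 rad s⁻¹.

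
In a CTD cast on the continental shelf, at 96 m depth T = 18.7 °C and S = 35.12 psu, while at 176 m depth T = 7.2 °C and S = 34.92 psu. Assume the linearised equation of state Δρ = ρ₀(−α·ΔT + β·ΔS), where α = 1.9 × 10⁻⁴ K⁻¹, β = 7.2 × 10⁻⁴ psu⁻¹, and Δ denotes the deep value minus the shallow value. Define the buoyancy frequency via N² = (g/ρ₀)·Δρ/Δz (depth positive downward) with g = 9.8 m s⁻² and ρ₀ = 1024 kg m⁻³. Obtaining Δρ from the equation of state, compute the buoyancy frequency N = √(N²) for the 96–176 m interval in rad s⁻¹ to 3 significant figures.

ΔT = -11.5 K, ΔS = -0.20 psu (deep − shallow).
Δρ/ρ₀ = −αΔT + βΔS = 2.185 × 10⁻³ − 1.44 × 10⁻⁴ = 2.041 × 10⁻³, so Δρ ≈ 2.090 kg m⁻³.
N² = (g/ρ₀)·Δρ/Δz = g·(Δρ/ρ₀)/Δz = 9.8 × 2.041 × 10⁻³ / 80 = 2.5002 × 10⁻⁴ s⁻².
N = √(2.5002 × 10⁻⁴) = 0.015812 rad s⁻¹ ≈ 0.0158 rad s⁻¹.

0.0158 rad s⁻¹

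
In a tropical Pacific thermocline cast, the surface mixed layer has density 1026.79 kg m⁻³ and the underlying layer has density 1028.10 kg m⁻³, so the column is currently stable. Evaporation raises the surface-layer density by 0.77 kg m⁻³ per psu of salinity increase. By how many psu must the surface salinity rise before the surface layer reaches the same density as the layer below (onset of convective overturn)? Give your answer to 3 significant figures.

Density deficit of the surface layer: 1028.10 − 1026.79 = 1.31 kg m⁻³.
Required change = 1.31 / 0.77 = 1.70 psu.

1.70 psu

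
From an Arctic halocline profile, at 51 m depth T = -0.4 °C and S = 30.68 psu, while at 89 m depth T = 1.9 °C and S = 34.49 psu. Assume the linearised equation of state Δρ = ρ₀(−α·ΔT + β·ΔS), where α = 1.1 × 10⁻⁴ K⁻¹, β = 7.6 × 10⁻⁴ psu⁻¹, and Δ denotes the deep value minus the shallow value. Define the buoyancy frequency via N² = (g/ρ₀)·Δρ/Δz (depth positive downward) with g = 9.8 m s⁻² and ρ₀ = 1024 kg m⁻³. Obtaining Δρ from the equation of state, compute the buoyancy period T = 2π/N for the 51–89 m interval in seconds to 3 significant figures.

241 s

ΔT = +2.3 K, ΔS = +3.81 psu (deep − shallow).
Δρ/ρ₀ = −αΔT + βΔS = -2.53 × 10⁻⁴ + 2.8956 × 10⁻³ = 2.6426 × 10⁻³, so Δρ ≈ 2.706 kg m⁻³.
N² = (g/ρ₀)·Δρ/Δz = g·(Δρ/ρ₀)/Δz = 9.8 × 2.6426 × 10⁻³ / 38 = 6.8151 × 10⁻⁴ s⁻².
N = √(6.8151 × 10⁻⁴) = 0.026106 rad s⁻¹ → T = 2π/N = 240.68 s ≈ 241 s.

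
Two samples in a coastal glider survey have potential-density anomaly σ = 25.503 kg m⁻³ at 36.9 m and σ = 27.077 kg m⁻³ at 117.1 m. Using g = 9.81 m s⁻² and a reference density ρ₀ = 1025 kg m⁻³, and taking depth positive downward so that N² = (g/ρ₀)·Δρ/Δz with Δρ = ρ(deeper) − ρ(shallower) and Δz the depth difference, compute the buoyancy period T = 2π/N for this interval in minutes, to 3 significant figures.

Δρ = 1027.077 − 1025.503 = 1.574 kg m⁻³ over Δz = 117.1 − 36.9 = 80.2 m.
N² = (9.81/1025) × (1.574/80.2) = 1.8783 × 10⁻⁴ s⁻².
N = √(1.8783 × 10⁻⁴) = 0.013705 rad s⁻¹, so T = 2π/N = 458.46 s = 7.6410 min ≈ 7.64 min.

7.64 min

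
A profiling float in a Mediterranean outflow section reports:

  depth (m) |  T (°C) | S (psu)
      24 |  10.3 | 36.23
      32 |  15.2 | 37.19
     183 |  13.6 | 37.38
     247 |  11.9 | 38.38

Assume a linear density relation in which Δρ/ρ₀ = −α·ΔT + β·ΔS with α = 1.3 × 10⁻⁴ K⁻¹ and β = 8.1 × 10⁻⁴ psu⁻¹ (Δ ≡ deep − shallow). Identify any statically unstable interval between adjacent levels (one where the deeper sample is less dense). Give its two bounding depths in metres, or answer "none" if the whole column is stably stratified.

none

Evaluate Δρ/ρ₀ = −αΔT + βΔS across each adjacent pair:
  24–32 m: −αΔT+βΔS = −(1.3 × 10⁻⁴)(+4.9)+(8.1 × 10⁻⁴)(+0.96) = 1.4 × 10⁻⁴ → stable
  32–183 m: −αΔT+βΔS = −(1.3 × 10⁻⁴)(-1.6)+(8.1 × 10⁻⁴)(+0.19) = 3.6 × 10⁻⁴ → stable
  183–247 m: −αΔT+βΔS = −(1.3 × 10⁻⁴)(-1.7)+(8.1 × 10⁻⁴)(+1.00) = 1.0 × 10⁻³ → stable
Every interval has Δρ > 0: the column is stably stratified throughout.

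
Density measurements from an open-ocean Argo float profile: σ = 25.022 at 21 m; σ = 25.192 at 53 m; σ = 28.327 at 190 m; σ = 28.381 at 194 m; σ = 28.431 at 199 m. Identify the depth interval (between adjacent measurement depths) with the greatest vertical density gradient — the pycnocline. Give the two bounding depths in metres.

Compute the density gradient over each adjacent pair:
  21–53 m: Δρ/Δz = 0.170/32 = 5.3 × 10⁻³ kg m⁻⁴
  53–190 m: Δρ/Δz = 3.135/137 = 0.023 kg m⁻⁴
  190–194 m: Δρ/Δz = 0.054/4 = 0.013 kg m⁻⁴
  194–199 m: Δρ/Δz = 0.050/5 = 0.010 kg m⁻⁴
The largest gradient is in the 53–190 m interval — the pycnocline.

53–190 m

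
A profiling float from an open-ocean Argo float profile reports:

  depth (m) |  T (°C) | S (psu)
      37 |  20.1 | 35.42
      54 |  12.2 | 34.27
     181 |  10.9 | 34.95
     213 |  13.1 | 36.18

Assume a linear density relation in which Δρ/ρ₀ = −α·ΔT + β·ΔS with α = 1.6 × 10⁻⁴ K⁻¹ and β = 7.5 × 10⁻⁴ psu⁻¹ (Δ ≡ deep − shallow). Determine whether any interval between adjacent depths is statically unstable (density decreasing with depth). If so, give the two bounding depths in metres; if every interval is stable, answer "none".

Evaluate Δρ/ρ₀ = −αΔT + βΔS across each adjacent pair:
  37–54 m: −αΔT+βΔS = −(1.6 × 10⁻⁴)(-7.9)+(7.5 × 10⁻⁴)(-1.15) = 4.0 × 10⁻⁴ → stable
  54–181 m: −αΔT+βΔS = −(1.6 × 10⁻⁴)(-1.3)+(7.5 × 10⁻⁴)(+0.68) = 7.2 × 10⁻⁴ → stable
  181–213 m: −αΔT+βΔS = −(1.6 × 10⁻⁴)(+2.2)+(7.5 × 10⁻⁴)(+1.23) = 5.7 × 10⁻⁴ → stable
Every interval has Δρ > 0: the column is stably stratified throughout.

none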